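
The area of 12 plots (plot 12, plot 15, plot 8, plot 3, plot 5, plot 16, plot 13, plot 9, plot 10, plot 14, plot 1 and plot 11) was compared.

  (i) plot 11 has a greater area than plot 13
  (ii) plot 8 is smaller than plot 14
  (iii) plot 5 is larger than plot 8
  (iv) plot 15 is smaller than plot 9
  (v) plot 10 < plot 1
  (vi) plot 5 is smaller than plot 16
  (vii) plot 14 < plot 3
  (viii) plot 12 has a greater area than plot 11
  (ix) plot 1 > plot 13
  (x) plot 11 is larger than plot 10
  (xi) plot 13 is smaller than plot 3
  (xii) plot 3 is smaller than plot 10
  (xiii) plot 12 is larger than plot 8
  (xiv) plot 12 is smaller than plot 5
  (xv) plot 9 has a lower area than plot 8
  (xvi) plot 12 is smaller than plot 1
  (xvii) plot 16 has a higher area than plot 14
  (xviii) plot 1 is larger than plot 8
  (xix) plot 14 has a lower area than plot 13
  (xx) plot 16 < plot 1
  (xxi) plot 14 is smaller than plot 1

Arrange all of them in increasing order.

plot 15 < plot 9 < plot 8 < plot 14 < plot 13 < plot 3 < plot 10 < plot 11 < plot 12 < plot 5 < plot 16 < plot 1

The consecutive links are each given: plot 15 < plot 9; plot 9 < plot 8; plot 8 < plot 14; plot 14 < plot 13; plot 13 < plot 3; plot 3 < plot 10; plot 10 < plot 11; plot 11 < plot 12; plot 12 < plot 5; plot 5 < plot 16; plot 16 < plot 1.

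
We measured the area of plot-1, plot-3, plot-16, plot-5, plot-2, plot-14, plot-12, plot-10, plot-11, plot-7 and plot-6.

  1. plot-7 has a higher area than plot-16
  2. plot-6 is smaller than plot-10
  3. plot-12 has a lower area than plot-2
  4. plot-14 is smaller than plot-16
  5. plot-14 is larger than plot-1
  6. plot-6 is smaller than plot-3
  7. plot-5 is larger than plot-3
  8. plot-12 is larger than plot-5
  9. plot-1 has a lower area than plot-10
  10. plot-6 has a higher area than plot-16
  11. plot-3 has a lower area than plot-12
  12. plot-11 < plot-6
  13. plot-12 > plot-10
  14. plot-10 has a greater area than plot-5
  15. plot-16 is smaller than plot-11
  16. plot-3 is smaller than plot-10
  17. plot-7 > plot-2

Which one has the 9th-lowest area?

plot-12

The consecutive relations fix a unique order: plot-1 < plot-14 < plot-16 < plot-11 < plot-6 < plot-3 < plot-5 < plot-10 < plot-12 < plot-2 < plot-7.
The 9th smallest is plot-12.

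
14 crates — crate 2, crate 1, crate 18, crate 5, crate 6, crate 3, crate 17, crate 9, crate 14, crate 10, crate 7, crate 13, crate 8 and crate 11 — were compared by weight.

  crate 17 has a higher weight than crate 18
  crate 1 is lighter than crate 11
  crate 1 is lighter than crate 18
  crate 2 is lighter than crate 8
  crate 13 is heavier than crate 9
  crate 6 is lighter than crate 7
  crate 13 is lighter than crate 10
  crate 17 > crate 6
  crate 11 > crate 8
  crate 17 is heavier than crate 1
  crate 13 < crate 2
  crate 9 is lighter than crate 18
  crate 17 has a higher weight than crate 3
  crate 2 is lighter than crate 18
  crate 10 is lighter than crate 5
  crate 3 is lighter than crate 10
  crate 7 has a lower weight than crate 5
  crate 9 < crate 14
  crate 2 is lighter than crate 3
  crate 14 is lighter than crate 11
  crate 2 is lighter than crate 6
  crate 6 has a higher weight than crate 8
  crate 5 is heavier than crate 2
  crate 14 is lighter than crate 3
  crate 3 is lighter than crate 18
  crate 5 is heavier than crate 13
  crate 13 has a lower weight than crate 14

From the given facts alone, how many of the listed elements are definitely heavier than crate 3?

Directly above crate 3: crate 10, crate 18, crate 17.
One step further: crate 5 (4 so far).
Nothing else is reachable above crate 3; 4 in all.

4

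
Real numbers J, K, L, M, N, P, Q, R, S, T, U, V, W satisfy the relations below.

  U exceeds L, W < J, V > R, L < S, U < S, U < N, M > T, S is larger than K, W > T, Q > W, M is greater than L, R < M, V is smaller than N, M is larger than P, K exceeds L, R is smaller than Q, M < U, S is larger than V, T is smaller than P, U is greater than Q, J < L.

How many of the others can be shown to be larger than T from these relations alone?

Directly above T: P, W, M.
One step further: Q, J, U (6 so far).
One step further: L, N, S (9 so far).
One step further: K (10 so far).
Nothing else is reachable above T; 10 in all.

10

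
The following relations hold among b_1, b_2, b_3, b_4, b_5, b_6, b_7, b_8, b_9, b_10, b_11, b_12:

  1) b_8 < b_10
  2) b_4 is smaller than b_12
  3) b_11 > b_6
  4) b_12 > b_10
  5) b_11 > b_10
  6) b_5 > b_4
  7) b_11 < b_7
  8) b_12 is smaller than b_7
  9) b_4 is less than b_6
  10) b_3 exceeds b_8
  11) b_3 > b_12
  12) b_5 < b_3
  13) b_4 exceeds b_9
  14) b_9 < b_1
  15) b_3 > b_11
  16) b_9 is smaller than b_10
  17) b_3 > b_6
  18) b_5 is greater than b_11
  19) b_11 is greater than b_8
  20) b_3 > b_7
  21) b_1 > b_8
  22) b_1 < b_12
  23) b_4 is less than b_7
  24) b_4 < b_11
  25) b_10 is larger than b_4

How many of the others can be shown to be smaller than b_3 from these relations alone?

The elements the relations force below b_3 are b_8, b_9, b_4, b_10, b_6, b_11, b_1, b_12, b_7, b_5 — no chain reaches any other.
That is 10.

10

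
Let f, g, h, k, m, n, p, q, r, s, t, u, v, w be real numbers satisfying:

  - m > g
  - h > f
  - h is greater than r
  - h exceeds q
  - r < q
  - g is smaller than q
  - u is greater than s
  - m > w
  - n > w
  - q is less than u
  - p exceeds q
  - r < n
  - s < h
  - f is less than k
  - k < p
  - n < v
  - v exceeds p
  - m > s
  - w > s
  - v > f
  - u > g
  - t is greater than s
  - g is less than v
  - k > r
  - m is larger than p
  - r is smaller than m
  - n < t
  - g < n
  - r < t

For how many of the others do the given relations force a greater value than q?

5

Directly above q: p, h, u.
One step further: v, m (5 so far).
Nothing else is reachable above q; 5 in all.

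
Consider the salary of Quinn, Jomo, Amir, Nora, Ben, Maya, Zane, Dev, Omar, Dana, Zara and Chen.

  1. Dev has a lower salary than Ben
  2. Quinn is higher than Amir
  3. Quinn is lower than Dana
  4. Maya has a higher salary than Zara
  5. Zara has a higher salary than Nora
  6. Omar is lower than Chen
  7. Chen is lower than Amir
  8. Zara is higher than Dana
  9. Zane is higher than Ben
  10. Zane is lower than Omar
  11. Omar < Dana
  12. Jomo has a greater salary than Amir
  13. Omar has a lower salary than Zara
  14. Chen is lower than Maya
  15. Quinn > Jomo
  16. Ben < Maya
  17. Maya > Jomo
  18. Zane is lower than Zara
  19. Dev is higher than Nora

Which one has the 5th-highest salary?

Jomo

Chaining the given pairs: Nora < Dev < Ben < Zane < Omar < Chen < Amir < Jomo < Quinn < Dana < Zara < Maya.
Counting 5 from the largest end gives Jomo.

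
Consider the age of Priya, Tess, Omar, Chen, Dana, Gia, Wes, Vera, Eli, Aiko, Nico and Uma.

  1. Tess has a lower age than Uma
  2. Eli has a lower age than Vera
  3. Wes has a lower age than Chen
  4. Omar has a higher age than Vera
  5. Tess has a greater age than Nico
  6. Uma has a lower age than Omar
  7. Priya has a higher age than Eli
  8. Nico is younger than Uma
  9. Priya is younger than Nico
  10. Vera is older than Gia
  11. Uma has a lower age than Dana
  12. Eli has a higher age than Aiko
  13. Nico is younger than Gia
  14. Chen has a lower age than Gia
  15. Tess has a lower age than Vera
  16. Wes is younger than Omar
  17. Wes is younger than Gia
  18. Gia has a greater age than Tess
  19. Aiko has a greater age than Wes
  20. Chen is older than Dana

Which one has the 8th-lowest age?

The consecutive relations fix a unique order: Wes < Aiko < Eli < Priya < Nico < Tess < Uma < Dana < Chen < Gia < Vera < Omar.
Counting 8 from the smallest end gives Dana.

Dana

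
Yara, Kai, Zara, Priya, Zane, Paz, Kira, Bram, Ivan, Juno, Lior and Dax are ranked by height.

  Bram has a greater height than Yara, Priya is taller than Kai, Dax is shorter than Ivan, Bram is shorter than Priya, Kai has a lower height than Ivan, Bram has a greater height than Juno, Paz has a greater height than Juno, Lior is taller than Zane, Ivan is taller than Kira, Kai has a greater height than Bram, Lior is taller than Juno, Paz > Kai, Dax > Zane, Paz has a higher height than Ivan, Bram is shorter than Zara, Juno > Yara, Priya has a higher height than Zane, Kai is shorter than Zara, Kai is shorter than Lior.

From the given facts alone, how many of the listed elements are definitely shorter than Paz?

From Paz the given relations immediately reach Juno, Kai, Ivan.
From those, Kira, Yara, Bram, Dax — 7 in total.
From those, Zane — 8 in total.
No other element is forced below Paz by the given relations, so the count is 8.

8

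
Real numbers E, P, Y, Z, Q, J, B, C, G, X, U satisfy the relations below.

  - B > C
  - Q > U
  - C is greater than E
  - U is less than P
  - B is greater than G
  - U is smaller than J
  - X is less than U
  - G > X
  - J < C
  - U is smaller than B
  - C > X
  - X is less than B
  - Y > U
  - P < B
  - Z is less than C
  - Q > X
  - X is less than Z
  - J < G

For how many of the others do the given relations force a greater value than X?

The elements the relations force above X are U, Q, J, Z, G, P, C, B, Y — no chain reaches any other.
That is 9.

9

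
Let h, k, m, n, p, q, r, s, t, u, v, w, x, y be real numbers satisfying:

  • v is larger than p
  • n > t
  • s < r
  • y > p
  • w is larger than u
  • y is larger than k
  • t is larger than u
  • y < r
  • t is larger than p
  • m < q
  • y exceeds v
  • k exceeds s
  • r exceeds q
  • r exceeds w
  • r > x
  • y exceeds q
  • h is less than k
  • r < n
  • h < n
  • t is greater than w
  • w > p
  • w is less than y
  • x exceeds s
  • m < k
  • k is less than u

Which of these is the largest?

n

h is not greatest since h < n; m is not greatest since m < q; s is not greatest since s < x; k is not greatest since k < u; p is not greatest since p < t; x is not greatest since x < r; q is not greatest since q < r; u is not greatest since u < t; w is not greatest since w < t; t is not greatest since t < n; v is not greatest since v < y; y is not greatest since y < r; r is not greatest since r < n.
Only n has nothing above it, so n is the largest.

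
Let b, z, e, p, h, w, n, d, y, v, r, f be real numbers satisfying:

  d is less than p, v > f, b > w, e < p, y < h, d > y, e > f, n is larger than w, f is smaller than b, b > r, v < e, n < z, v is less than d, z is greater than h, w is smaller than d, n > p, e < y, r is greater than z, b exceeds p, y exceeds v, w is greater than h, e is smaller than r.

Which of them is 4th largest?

n

Piecing the relations together gives one ordering: f < v < e < y < h < w < d < p < n < z < r < b.
The 4th largest is n.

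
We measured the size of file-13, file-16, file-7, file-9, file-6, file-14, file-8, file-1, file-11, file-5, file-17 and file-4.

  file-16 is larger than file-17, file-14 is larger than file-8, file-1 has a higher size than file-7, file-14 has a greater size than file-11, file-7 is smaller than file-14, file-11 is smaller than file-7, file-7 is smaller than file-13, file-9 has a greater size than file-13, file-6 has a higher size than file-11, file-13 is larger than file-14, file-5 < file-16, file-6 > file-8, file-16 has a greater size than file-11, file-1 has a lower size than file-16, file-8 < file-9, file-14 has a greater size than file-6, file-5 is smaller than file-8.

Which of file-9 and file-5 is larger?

file-9

file-5 < file-8 < file-6 < file-14 < file-13 < file-9, by transitivity through file-8, file-6, file-14, file-13.
So file-5 < file-9; file-9 is the larger of the two.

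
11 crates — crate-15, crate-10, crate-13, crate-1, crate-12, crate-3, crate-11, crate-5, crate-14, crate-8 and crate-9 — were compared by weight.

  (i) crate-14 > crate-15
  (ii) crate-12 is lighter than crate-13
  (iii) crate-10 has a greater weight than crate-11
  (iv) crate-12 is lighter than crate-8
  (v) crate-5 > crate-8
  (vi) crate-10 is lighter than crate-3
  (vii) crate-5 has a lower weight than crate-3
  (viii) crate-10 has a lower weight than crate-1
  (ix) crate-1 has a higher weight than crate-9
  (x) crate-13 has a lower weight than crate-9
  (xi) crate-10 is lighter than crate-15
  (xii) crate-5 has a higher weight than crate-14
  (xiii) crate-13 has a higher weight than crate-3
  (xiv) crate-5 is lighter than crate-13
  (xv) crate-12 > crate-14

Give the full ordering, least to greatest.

Each adjacent pair is fixed by a given relation: crate-11 < crate-10; crate-10 < crate-15; crate-15 < crate-14; crate-14 < crate-12; crate-12 < crate-8; crate-8 < crate-5; crate-5 < crate-3; crate-3 < crate-13; crate-13 < crate-9; crate-9 < crate-1. Chaining them end to end gives the full order.

crate-11 < crate-10 < crate-15 < crate-14 < crate-12 < crate-8 < crate-5 < crate-3 < crate-13 < crate-9 < crate-1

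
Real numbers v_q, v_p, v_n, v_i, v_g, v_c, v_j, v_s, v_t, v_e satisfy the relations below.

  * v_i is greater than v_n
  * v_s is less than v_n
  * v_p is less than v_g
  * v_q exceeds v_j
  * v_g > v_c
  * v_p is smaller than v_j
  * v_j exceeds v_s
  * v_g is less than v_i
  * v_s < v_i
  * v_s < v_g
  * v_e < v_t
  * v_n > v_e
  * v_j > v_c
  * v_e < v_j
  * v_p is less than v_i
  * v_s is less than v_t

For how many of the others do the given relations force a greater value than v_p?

4

From v_p the given relations immediately reach v_g, v_j, v_i.
From those, v_q — 4 in total.
No other element is forced above v_p by the given relations, so the count is 4.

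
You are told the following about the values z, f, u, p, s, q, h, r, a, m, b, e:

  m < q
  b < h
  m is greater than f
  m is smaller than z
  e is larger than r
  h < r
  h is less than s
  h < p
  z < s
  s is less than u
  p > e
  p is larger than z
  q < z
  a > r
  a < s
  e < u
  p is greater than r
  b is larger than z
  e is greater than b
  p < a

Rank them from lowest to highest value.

Each adjacent pair is fixed by a given relation: f < m; m < q; q < z; z < b; b < h; h < r; r < e; e < p; p < a; a < s; s < u. Chaining them end to end gives the full order.

f < m < q < z < b < h < r < e < p < a < s < u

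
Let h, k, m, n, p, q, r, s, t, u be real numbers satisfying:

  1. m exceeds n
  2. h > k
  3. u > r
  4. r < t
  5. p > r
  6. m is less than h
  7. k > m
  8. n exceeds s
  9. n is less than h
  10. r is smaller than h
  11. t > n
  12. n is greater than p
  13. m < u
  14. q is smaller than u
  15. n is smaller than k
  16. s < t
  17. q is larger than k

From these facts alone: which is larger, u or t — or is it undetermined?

undetermined

Following every chain through t: below t we get s, r, p, n.
u is not reached, and no chain runs the other way from u to t.
So the given relations leave the order of t and u undetermined.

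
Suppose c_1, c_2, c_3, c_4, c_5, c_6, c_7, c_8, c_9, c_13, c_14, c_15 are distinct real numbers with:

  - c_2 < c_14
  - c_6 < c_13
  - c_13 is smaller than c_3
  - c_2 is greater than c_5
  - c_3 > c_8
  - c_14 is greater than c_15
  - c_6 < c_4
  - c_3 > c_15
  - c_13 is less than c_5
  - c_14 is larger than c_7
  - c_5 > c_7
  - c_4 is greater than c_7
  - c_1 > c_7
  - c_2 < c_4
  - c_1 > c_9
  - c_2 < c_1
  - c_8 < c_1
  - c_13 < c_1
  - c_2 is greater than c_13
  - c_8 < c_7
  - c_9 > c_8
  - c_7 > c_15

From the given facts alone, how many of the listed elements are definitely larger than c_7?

5

The elements the relations force above c_7 are c_5, c_2, c_14, c_1, c_4 — no chain reaches any other.
That is 5.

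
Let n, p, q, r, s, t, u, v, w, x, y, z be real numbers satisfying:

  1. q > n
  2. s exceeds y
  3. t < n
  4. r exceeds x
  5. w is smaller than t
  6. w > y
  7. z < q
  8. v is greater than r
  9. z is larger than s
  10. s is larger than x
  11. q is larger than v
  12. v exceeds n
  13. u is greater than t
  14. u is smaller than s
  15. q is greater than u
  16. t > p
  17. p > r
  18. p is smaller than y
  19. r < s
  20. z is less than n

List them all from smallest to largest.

x < r < p < y < w < t < u < s < z < n < v < q

Nothing is placed below x, so it is least; from there x < r; r < p; p < y; y < w; w < t; t < u; u < s; s < z; z < n; n < v; v < q, each given directly.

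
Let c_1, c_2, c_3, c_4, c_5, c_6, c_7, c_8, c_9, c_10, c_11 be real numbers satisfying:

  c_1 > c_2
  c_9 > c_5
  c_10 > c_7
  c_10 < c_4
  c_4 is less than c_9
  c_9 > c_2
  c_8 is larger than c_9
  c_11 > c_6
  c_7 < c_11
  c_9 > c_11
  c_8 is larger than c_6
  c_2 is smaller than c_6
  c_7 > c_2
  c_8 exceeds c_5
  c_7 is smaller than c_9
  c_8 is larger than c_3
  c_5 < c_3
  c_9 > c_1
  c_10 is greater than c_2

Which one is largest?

Chaining downward from c_8: directly below it, c_5, c_3, c_6, c_9; then c_2, c_7, c_1, c_4, c_11; then c_10.
That covers every other element, and nothing is given above c_8, so c_8 is the largest.

c_8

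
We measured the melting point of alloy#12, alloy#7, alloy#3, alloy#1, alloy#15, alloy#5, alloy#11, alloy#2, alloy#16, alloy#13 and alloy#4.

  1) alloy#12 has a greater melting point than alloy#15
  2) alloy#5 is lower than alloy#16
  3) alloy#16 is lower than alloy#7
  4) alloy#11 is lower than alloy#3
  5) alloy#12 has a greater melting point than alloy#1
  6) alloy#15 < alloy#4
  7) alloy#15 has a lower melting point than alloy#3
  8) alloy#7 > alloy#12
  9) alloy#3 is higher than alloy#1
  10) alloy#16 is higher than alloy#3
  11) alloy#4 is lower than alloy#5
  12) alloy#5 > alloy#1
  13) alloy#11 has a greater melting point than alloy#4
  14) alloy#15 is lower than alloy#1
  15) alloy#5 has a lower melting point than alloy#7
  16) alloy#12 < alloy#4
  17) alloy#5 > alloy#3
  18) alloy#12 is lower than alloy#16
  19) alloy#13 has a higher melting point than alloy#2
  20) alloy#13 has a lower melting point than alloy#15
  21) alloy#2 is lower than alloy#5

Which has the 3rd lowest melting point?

alloy#15

Chaining the given pairs: alloy#2 < alloy#13 < alloy#15 < alloy#1 < alloy#12 < alloy#4 < alloy#11 < alloy#3 < alloy#5 < alloy#16 < alloy#7.
Counting 3 from the smallest end gives alloy#15.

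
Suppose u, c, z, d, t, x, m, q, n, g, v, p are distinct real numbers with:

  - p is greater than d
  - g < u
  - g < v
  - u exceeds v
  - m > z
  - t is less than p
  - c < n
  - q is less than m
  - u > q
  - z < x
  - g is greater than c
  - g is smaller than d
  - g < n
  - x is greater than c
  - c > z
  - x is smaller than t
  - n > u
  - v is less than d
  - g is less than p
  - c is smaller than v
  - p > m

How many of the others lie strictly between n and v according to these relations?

1

The relations place v below n. An element lies strictly between them when it is forced above v and also forced below n.
Above v: {u, d, p}. Below n: {z, c, g, q, u}.
Intersection: {u} — 1.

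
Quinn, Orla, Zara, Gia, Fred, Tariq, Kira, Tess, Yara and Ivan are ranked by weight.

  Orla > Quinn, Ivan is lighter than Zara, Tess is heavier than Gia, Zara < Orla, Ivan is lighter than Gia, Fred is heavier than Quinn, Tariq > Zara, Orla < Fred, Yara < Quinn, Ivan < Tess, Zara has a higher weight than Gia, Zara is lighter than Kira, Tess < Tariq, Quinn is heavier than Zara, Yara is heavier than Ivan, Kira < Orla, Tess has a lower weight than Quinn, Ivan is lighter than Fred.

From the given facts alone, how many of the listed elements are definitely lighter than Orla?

7

Directly below Orla: Zara, Kira, Quinn.
One step further: Ivan, Yara, Gia, Tess (7 so far).
Nothing else is reachable below Orla; 7 in all.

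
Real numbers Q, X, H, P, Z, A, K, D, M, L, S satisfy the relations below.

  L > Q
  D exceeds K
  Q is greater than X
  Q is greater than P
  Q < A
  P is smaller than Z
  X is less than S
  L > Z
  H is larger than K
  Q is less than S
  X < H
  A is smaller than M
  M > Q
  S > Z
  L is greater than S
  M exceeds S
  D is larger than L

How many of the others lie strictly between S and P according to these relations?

Chaining upward from P reaches: Z, Q, L, A, M, D.
Chaining downward from S reaches: X, Z, Q.
Strictly between P and S are those in both lists: Z, Q — 2 elements.

2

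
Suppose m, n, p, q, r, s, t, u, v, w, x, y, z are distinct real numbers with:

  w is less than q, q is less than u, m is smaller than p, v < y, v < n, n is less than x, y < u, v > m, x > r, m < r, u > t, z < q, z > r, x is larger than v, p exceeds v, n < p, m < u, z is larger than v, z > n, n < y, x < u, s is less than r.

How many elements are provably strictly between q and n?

1

The relations place n below q. An element lies strictly between them when it is forced above n and also forced below q.
Above n: {y, z, x, u, p}. Below q: {m, s, v, w, r, z}.
Intersection: {z} — 1.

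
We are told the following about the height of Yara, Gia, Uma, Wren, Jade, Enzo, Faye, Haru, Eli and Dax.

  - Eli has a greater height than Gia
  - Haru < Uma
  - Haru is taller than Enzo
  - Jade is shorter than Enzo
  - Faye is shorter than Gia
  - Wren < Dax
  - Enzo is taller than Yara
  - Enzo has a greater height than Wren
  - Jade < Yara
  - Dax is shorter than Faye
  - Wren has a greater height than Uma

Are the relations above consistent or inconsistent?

inconsistent

Chaining the given relations yields Enzo < Haru < Uma < Wren, so Enzo < Wren. But one relation states Wren < Enzo. These cannot both hold.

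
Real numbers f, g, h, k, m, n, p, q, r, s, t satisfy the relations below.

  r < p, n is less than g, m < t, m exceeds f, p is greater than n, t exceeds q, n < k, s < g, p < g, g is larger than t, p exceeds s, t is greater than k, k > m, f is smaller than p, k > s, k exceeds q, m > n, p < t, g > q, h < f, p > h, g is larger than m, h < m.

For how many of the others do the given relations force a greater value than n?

5

Directly above n: m, k, p, g.
One step further: t (5 so far).
Nothing else is reachable above n; 5 in all.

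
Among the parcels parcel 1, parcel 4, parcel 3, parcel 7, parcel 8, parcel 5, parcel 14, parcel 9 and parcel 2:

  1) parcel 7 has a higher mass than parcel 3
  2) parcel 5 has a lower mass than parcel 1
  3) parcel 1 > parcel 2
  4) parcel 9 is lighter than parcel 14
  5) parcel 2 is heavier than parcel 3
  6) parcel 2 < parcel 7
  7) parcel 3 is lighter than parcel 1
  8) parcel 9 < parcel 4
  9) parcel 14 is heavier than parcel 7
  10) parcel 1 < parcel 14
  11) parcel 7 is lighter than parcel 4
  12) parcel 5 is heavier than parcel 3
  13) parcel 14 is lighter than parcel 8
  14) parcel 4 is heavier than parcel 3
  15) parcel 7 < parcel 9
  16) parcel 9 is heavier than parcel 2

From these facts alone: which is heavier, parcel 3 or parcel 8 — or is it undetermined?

parcel 3 < parcel 2 and parcel 2 < parcel 7 give parcel 3 < parcel 7.
With parcel 7 < parcel 9: parcel 3 < parcel 2 < parcel 7 < parcel 9.
With parcel 9 < parcel 14: parcel 3 < parcel 2 < parcel 7 < parcel 9 < parcel 14.
Then parcel 14 < parcel 8 extends the chain to parcel 8.
So parcel 8 is heavier.

parcel 8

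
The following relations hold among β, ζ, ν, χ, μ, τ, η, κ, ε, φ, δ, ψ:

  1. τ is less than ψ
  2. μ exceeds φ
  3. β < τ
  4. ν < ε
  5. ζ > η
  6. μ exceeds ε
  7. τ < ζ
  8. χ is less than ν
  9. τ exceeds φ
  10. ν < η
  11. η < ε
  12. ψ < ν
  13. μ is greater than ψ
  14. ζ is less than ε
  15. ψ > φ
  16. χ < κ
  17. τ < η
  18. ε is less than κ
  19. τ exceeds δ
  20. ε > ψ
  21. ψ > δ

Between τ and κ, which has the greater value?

Link the given pairs in sequence: τ < ψ; ψ < ν; ν < η; η < ζ; ζ < ε; ε < κ.
Together: τ < ψ < ν < η < ζ < ε < κ.
So τ < κ; κ is the larger of the two.

κ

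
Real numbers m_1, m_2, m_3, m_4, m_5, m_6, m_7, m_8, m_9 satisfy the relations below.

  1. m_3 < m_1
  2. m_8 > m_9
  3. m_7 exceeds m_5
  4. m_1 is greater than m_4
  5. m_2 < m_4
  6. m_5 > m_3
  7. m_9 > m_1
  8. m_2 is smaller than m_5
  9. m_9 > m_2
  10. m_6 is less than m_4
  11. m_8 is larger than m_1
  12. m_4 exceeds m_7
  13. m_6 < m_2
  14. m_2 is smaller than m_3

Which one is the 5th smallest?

m_7

Chaining the given pairs: m_6 < m_2 < m_3 < m_5 < m_7 < m_4 < m_1 < m_9 < m_8.
The 5th smallest is m_7.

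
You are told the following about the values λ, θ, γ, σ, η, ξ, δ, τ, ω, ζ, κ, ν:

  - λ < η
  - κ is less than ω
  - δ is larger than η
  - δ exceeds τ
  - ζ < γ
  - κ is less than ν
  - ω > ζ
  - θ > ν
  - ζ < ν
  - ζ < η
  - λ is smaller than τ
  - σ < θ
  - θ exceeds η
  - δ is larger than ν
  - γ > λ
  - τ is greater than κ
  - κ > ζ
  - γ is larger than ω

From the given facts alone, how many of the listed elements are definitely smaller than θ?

The elements the relations force below θ are ζ, λ, κ, σ, ν, η — no chain reaches any other.
That is 6.

6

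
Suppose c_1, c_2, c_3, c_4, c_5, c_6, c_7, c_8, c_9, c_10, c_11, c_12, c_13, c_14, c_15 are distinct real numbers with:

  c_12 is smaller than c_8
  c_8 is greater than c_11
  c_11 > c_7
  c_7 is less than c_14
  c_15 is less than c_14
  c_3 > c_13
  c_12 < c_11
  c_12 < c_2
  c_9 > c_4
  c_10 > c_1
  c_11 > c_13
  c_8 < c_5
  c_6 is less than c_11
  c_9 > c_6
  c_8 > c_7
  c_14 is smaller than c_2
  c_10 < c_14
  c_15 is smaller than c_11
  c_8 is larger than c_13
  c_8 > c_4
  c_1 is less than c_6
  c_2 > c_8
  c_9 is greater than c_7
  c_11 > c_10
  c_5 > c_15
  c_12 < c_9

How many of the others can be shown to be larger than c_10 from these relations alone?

From c_10 the given relations immediately reach c_11, c_14.
From those, c_8, c_2 — 4 in total.
From those, c_5 — 5 in total.
Nothing else is reachable above c_10; 5 in all.

5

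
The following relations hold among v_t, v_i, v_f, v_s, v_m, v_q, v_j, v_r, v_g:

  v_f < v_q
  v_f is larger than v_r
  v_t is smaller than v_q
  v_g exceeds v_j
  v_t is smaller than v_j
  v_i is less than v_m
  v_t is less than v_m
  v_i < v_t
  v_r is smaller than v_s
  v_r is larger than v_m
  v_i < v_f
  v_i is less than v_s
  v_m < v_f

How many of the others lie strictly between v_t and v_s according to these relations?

Chaining upward from v_t reaches: v_j, v_m, v_r, v_g, v_f, v_q.
Chaining downward from v_s reaches: v_i, v_m, v_r.
Strictly between v_t and v_s are those in both lists: v_m, v_r — 2 elements.

2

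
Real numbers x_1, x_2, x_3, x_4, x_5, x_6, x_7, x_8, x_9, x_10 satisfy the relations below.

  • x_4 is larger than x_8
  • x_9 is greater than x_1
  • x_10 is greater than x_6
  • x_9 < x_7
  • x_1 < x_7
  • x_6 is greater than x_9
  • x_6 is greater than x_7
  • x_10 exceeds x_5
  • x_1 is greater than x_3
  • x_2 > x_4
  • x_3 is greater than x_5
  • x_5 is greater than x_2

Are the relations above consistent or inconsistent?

consistent

The single ordering x_8 < x_4 < x_2 < x_5 < x_3 < x_1 < x_9 < x_7 < x_6 < x_10 satisfies every listed relation, so no contradiction arises.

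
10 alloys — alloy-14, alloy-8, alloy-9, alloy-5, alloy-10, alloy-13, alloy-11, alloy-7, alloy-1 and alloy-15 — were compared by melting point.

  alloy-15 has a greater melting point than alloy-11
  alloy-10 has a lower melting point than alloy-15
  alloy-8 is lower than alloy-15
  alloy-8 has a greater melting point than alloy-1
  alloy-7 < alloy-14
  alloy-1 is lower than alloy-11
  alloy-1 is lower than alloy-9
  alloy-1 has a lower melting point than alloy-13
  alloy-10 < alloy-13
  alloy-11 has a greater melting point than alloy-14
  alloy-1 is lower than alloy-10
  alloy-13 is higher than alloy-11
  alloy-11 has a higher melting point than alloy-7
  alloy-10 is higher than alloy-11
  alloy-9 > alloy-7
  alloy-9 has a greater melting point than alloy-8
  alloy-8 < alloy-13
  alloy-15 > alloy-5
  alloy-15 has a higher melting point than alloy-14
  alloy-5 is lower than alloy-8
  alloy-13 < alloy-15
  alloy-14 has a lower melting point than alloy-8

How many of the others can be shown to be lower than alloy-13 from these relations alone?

The elements the relations force below alloy-13 are alloy-7, alloy-14, alloy-5, alloy-1, alloy-11, alloy-8, alloy-10 — no chain reaches any other.
That is 7.

7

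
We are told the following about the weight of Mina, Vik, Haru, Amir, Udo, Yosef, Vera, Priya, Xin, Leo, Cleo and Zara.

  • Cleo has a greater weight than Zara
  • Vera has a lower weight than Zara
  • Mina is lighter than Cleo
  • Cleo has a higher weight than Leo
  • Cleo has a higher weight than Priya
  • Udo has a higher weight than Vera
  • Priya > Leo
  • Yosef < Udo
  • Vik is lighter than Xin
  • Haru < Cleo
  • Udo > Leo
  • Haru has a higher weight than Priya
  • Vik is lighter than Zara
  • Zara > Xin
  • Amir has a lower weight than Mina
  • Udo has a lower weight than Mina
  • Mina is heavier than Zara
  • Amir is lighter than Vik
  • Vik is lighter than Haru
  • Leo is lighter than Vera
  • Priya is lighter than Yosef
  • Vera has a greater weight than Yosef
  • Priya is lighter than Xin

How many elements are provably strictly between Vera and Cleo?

3

The relations place Vera below Cleo. An element lies strictly between them when it is forced above Vera and also forced below Cleo.
Above Vera: {Udo, Zara, Mina}. Below Cleo: {Leo, Amir, Vik, Priya, Yosef, Xin, Udo, Zara, Mina, Haru}.
Intersection: {Udo, Zara, Mina} — 3.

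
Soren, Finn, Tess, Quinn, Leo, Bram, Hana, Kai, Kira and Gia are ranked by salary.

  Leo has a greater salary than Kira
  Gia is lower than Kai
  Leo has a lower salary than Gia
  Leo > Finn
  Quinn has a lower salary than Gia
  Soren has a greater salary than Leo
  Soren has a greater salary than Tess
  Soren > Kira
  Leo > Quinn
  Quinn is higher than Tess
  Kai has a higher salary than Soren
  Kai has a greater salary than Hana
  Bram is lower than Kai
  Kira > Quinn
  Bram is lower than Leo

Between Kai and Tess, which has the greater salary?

Kai

Chaining the given relations: Tess < Quinn < Kira < Leo < Soren < Kai.
So Tess < Kai; Kai is the higher of the two.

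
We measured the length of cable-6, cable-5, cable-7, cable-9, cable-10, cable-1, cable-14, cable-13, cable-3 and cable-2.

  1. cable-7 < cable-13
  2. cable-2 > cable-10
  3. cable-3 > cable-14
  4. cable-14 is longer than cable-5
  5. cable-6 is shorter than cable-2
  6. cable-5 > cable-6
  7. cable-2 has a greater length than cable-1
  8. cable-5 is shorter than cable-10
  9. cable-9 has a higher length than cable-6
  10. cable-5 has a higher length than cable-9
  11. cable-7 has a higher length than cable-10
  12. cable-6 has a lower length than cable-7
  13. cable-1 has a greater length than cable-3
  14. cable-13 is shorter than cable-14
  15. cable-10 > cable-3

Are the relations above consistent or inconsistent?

inconsistent

Chaining the given relations yields cable-10 < cable-7 < cable-13 < cable-14 < cable-3, so cable-10 < cable-3. But one relation states cable-3 < cable-10. These cannot both hold.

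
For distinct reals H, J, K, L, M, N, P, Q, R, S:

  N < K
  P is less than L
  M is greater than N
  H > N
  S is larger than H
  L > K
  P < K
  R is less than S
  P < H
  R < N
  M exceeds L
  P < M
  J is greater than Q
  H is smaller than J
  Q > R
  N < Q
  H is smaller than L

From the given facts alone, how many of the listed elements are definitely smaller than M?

6

Directly below M: P, N, L.
One step further: R, H, K (6 so far).
Nothing else is reachable below M; 6 in all.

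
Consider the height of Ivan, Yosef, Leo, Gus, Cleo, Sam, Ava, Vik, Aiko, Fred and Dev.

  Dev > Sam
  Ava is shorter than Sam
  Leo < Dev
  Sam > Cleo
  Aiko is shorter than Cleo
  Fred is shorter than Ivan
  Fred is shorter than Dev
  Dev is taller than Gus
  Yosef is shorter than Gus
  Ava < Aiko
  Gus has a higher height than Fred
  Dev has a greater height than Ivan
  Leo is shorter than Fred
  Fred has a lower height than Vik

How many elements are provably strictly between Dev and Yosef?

The relations place Yosef below Dev. An element lies strictly between them when it is forced above Yosef and also forced below Dev.
Above Yosef: {Gus}. Below Dev: {Leo, Ava, Aiko, Cleo, Fred, Ivan, Sam, Gus}.
Intersection: {Gus} — 1.

1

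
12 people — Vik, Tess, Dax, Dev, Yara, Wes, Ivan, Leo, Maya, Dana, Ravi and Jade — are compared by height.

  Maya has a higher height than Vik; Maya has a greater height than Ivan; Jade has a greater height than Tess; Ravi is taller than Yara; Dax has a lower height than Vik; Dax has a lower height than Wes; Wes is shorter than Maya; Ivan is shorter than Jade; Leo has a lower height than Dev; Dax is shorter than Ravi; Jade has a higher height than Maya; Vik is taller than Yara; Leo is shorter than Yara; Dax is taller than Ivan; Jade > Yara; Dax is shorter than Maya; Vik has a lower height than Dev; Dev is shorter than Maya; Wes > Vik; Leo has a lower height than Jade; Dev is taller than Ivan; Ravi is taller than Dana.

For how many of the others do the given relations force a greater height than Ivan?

From Ivan the given relations immediately reach Dax, Dev, Maya, Jade.
From those, Vik, Wes, Ravi — 7 in total.
No other element is forced above Ivan by the given relations, so the count is 7.

7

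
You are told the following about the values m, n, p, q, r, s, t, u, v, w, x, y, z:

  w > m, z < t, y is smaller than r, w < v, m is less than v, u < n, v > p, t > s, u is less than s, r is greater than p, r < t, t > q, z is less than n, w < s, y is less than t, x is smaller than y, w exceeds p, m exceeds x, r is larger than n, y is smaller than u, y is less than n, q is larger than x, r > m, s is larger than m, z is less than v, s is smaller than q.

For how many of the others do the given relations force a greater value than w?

4

From w the given relations immediately reach s, v.
From those, q, t — 4 in total.
Nothing else is reachable above w; 4 in all.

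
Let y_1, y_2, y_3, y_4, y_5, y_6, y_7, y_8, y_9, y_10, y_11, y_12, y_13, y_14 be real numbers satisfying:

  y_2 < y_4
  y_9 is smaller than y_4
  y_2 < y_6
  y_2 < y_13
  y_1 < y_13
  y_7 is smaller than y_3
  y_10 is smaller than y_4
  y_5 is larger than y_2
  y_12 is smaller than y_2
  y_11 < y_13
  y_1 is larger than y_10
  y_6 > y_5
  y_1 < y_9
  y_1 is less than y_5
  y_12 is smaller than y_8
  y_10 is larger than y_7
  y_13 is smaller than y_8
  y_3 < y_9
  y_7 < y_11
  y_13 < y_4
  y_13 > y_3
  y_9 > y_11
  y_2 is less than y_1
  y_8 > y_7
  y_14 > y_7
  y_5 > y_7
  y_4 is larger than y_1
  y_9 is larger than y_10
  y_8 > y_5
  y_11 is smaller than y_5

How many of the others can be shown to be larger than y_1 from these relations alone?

Directly above y_1: y_13, y_5, y_9, y_4.
One step further: y_6, y_8 (6 so far).
Nothing else is reachable above y_1; 6 in all.

6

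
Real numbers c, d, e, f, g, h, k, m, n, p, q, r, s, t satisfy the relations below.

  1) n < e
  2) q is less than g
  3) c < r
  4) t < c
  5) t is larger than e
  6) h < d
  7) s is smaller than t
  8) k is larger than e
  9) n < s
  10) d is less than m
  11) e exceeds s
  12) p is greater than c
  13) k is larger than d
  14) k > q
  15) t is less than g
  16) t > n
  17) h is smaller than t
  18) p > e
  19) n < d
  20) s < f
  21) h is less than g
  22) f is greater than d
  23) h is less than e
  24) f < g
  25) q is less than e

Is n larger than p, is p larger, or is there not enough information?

p

The relevant relations are n < e; e < t; t < c; c < p.
Chaining these gives n < e < t < c < p.
So p is larger.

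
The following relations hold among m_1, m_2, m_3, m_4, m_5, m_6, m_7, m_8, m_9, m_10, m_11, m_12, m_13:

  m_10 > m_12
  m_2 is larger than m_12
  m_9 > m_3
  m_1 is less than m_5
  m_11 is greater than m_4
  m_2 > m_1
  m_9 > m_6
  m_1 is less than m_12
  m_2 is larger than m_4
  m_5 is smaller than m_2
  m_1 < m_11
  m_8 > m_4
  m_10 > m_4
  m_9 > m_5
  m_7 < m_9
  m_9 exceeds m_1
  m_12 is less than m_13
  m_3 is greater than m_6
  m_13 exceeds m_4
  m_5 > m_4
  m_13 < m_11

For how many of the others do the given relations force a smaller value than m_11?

4

Directly below m_11: m_1, m_4, m_13.
One step further: m_12 (4 so far).
Nothing else is reachable below m_11; 4 in all.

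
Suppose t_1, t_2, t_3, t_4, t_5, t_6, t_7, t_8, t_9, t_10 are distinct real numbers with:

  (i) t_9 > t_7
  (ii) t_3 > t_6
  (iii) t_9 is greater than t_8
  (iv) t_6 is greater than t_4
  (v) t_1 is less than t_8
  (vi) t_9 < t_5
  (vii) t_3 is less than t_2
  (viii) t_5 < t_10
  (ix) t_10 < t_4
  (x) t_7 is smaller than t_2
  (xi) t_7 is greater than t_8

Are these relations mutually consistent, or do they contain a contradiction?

consistent

Every relation is compatible with t_1 < t_8 < t_7 < t_9 < t_5 < t_10 < t_4 < t_6 < t_3 < t_2; the set is consistent.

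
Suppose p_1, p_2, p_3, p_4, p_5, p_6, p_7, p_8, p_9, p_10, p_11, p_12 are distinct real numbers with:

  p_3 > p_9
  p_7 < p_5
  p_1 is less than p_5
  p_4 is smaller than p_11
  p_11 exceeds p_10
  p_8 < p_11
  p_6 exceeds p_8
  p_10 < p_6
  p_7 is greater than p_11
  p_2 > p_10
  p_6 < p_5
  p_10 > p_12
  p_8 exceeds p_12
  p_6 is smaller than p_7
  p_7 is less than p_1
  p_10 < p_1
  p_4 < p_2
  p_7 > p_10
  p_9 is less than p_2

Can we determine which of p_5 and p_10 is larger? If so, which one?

p_5

p_10 < p_6 and p_6 < p_7 give p_10 < p_7.
With p_7 < p_1: p_10 < p_6 < p_7 < p_1.
Then p_1 < p_5 extends the chain to p_5.
So p_5 is larger.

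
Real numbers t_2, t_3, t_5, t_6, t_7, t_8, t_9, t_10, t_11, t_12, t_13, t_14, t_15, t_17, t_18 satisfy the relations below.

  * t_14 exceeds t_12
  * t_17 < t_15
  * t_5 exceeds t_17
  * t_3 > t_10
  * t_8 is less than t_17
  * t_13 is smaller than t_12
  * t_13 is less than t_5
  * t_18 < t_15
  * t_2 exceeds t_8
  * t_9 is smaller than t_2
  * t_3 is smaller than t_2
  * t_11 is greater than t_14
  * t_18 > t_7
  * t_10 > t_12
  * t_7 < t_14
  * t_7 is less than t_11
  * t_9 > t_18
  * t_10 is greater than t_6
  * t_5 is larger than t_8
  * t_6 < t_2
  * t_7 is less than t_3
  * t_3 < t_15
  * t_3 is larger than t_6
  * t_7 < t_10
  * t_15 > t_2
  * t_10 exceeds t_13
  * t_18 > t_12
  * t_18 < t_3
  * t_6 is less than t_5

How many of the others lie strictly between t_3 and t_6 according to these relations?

Chaining upward from t_6 reaches: t_10, t_5, t_2, t_15.
Chaining downward from t_3 reaches: t_7, t_13, t_12, t_10, t_18.
Strictly between t_6 and t_3 are those in both lists: t_10 — 1 element.

1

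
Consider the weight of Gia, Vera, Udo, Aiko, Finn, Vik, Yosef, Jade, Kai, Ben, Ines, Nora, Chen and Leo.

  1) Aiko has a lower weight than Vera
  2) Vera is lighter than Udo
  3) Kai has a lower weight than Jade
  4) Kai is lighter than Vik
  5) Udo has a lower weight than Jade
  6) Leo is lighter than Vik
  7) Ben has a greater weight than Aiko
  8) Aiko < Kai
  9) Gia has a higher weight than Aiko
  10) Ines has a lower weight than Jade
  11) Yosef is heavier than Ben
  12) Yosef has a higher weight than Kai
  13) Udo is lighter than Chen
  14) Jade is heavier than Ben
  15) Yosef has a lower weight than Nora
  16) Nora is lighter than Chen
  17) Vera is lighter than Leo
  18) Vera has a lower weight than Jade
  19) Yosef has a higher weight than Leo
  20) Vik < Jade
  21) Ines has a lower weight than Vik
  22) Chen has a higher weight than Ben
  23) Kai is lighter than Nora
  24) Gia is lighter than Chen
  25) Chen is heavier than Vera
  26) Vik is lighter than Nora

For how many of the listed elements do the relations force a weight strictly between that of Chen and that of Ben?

2

The relations place Ben below Chen. An element lies strictly between them when it is forced above Ben and also forced below Chen.
Above Ben: {Yosef, Nora, Jade}. Below Chen: {Aiko, Gia, Vera, Leo, Kai, Yosef, Udo, Ines, Vik, Nora}.
Intersection: {Yosef, Nora} — 2.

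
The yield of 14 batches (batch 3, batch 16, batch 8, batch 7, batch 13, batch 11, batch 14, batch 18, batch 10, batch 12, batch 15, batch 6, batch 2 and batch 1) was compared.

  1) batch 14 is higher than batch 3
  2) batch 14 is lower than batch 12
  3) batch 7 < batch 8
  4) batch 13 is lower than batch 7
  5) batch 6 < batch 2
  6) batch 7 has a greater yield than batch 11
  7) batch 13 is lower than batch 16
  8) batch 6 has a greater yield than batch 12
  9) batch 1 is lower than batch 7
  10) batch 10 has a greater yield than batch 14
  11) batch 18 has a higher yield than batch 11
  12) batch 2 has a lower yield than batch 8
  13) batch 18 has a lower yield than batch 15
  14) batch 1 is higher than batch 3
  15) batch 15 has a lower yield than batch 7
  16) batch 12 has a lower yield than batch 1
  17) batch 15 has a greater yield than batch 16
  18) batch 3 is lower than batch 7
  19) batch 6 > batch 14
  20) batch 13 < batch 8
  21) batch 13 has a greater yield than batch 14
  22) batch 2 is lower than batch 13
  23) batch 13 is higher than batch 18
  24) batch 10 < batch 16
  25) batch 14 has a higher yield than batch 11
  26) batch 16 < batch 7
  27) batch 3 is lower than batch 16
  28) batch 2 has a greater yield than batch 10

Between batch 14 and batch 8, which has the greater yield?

The relevant relations are batch 14 < batch 6; batch 6 < batch 2; batch 2 < batch 13; batch 13 < batch 16; batch 16 < batch 15; batch 15 < batch 7; batch 7 < batch 8.
Chaining these gives batch 14 < batch 6 < batch 2 < batch 13 < batch 16 < batch 15 < batch 7 < batch 8.
So batch 14 < batch 8; batch 8 is the higher of the two.

batch 8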